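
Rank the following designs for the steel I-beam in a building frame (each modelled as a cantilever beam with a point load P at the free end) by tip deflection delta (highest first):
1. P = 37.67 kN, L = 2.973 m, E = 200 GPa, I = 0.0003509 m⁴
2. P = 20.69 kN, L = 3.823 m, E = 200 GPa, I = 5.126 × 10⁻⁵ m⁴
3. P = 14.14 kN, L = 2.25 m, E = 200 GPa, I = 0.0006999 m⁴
Model: a cantilever beam with a point load P at the free end, so delta = (P·L^3) / (3·E·I) (SI units).
  Case 1: delta = (37670 × 2.973^3) / (3 × (2 × 10¹¹) × 0.0003509) = 0.004702 m = 4.702 mm
  Case 2: delta = (20690 × 3.823^3) / (3 × (2 × 10¹¹) × (5.126 × 10⁻⁵)) = 0.03759 m = 37.59 mm
  Case 3: delta = (14140 × 2.25^3) / (3 × (2 × 10¹¹) × 0.0006999) = 0.0003835 m = 0.3835 mm
Ordering: 37.59 mm (case 2) > 4.702 mm (case 1) > 0.3835 mm (case 3)
Final answer: 2, 1, 3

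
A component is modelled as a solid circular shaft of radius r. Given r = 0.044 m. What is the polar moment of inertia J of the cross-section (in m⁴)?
Model: a solid circular shaft of radius r, so J = (π·r^4) / 2.
Substitute:
  J = (π × 0.044^4) / 2
  J = 5.887 × 10⁻⁶ m⁴
Final answer: J = 5.887 × 10⁻⁶ m⁴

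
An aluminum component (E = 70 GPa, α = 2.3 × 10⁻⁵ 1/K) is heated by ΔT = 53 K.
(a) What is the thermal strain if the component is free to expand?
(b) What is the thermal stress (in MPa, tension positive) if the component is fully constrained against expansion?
(a) Free thermal strain ε_th = α·ΔT = (2.3 × 10⁻⁵) × 53 = 0.001219
(b) Fully constrained, the expansion is suppressed, so σ = -E·α·ΔT. Convert E = 70 GPa = 7 × 10¹⁰ Pa.
  σ = -(7 × 10¹⁰) × (2.3 × 10⁻⁵) × 53 = -8.533 × 10⁷ Pa = -85.33 MPa (compressive)
Final answer: (a) ε_th = 0.001219, (b) σ = -85.33 MPa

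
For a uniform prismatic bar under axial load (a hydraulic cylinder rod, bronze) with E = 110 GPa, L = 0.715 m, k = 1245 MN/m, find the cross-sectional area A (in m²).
Model: a uniform prismatic bar under axial load, so k = (A·E) / L.
Solve for A: A = (k·L) / E.
Convert to SI units:
  E = 110 GPa = 1.1 × 10¹¹ Pa
  k = 1245 MN/m = 1.245 × 10⁹ N/m
Substitute:
  A = ((1.245 × 10⁹) × 0.715) / (1.1 × 10¹¹)
  A = 0.008092 m²
Final answer: A = 0.008092 m²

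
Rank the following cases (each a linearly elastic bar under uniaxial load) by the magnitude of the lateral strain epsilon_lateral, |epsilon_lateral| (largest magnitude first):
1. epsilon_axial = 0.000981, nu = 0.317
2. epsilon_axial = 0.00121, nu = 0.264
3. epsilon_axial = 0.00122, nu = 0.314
Model: a linearly elastic bar under uniaxial load, so epsilon_lateral = -nu·epsilon_axial (SI units).
  Case 1: epsilon_lateral = -(0.317 × 0.000981) = -0.000311
  Case 2: epsilon_lateral = -(0.264 × 0.00121) = -0.0003194
  Case 3: epsilon_lateral = -(0.314 × 0.00122) = -0.0003831
Ordering by |epsilon_lateral|: 0.0003831 (case 3) > 0.0003194 (case 2) > 0.000311 (case 1)
Final answer: 3, 2, 1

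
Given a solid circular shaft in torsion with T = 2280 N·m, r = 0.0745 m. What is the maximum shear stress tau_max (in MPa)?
Model: a solid circular shaft in torsion, so tau_max = (2·T) / (π·r^3).
Substitute:
  tau_max = (2 × 2280) / (π × 0.0745^3)
  tau_max = 3.51 × 10⁶ Pa
Convert: tau_max = 3.51 × 10⁶ Pa = 3.51 MPa
Final answer: tau_max = 3.51 MPa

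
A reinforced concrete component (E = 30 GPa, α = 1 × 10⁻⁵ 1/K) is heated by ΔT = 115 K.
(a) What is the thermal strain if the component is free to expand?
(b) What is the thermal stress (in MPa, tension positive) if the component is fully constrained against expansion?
(a) Free thermal strain ε_th = α·ΔT = (1 × 10⁻⁵) × 115 = 0.00115
(b) Fully constrained, the expansion is suppressed, so σ = -E·α·ΔT. Convert E = 30 GPa = 3 × 10¹⁰ Pa.
  σ = -(3 × 10¹⁰) × (1 × 10⁻⁵) × 115 = -3.45 × 10⁷ Pa = -34.5 MPa (compressive)
Final answer: (a) ε_th = 0.00115, (b) σ = -34.5 MPa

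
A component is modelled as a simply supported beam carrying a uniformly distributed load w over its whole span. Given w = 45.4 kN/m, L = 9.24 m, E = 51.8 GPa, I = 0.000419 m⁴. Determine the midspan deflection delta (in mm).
Model: a simply supported beam carrying a uniformly distributed load w over its whole span, so delta = (5·w·L^4) / (384·E·I).
Convert to SI units:
  w = 45.4 kN/m = 45400 N/m
  E = 51.8 GPa = 5.18 × 10¹⁰ Pa
Substitute:
  delta = (5 × 45400 × 9.24^4) / (384 × (5.18 × 10¹⁰) × 0.000419)
  delta = 0.1985 m
Convert: delta = 0.1985 m = 198.5 mm
Final answer: delta = 198.5 mm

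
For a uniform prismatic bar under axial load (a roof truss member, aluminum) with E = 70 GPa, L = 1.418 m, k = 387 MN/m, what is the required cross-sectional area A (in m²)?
Model: a uniform prismatic bar under axial load, so k = (A·E) / L.
Solve for A: A = (k·L) / E.
Convert to SI units:
  E = 70 GPa = 7 × 10¹⁰ Pa
  k = 387 MN/m = 3.87 × 10⁸ N/m
Substitute:
  A = ((3.87 × 10⁸) × 1.418) / (7 × 10¹⁰)
  A = 0.00784 m²
Final answer: A = 0.00784 m²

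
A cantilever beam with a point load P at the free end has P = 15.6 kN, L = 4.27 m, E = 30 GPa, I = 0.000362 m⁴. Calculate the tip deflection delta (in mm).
Model: a cantilever beam with a point load P at the free end, so delta = (P·L^3) / (3·E·I).
Convert to SI units:
  P = 15.6 kN = 15600 N
  E = 30 GPa = 3 × 10¹⁰ Pa
Substitute:
  delta = (15600 × 4.27^3) / (3 × (3 × 10¹⁰) × 0.000362)
  delta = 0.03728 m
Convert: delta = 0.03728 m = 37.28 mm
Final answer: delta = 37.28 mm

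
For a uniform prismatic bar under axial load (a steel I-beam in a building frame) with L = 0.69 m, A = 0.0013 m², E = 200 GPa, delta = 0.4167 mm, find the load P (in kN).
Model: a uniform prismatic bar under axial load, so delta = (P·L) / (A·E).
Solve for P: P = (delta·A·E) / L.
Convert to SI units:
  E = 200 GPa = 2 × 10¹¹ Pa
  delta = 0.4167 mm = 0.0004167 m
Substitute:
  P = (0.0004167 × 0.0013 × (2 × 10¹¹)) / 0.69
  P = 157000 N
Convert: P = 157000 N = 157 kN
Final answer: P = 157 kN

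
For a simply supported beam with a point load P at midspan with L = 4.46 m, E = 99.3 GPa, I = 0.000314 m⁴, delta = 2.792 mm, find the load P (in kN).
Model: a simply supported beam with a point load P at midspan, so delta = (P·L^3) / (48·E·I).
Solve for P: P = (48·delta·E·I) / L^3.
Convert to SI units:
  E = 99.3 GPa = 9.93 × 10¹⁰ Pa
  delta = 2.792 mm = 0.002792 m
Substitute:
  P = (48 × 0.002792 × (9.93 × 10¹⁰) × 0.000314) / 4.46^3
  P = 47100 N
Convert: P = 47100 N = 47.1 kN
Final answer: P = 47.1 kN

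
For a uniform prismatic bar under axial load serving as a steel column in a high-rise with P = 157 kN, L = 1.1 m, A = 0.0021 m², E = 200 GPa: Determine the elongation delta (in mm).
Model: a uniform prismatic bar under axial load, so delta = (P·L) / (A·E).
Convert to SI units:
  P = 157 kN = 157000 N
  E = 200 GPa = 2 × 10¹¹ Pa
Substitute:
  delta = (157000 × 1.1) / (0.0021 × (2 × 10¹¹))
  delta = 0.0004112 m
Convert: delta = 0.0004112 m = 0.4112 mm
Final answer: delta = 0.4112 mm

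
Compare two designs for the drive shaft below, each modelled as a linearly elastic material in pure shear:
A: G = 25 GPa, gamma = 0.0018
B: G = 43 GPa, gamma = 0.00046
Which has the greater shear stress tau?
Model: a linearly elastic material in pure shear, so tau = G·gamma (SI units).
  A: tau = (2.5 × 10¹⁰) × 0.0018 = 4.5 × 10⁷ Pa = 45 MPa
  B: tau = (4.3 × 10¹⁰) × 0.00046 = 1.978 × 10⁷ Pa = 19.78 MPa
45 MPa > 19.78 MPa, so A is larger.
Final answer: A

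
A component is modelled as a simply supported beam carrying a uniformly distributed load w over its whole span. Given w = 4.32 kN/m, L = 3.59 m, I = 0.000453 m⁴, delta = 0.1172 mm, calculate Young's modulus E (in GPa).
Model: a simply supported beam carrying a uniformly distributed load w over its whole span, so delta = (5·w·L^4) / (384·E·I).
Solve for E: E = (5·w·L^4) / (384·delta·I).
Convert to SI units:
  w = 4.32 kN/m = 4320 N/m
  delta = 0.1172 mm = 0.0001172 m
Substitute:
  E = (5 × 4320 × 3.59^4) / (384 × 0.0001172 × 0.000453)
  E = 1.76 × 10¹¹ Pa
Convert: E = 1.76 × 10¹¹ Pa = 176 GPa
Final answer: E = 176 GPa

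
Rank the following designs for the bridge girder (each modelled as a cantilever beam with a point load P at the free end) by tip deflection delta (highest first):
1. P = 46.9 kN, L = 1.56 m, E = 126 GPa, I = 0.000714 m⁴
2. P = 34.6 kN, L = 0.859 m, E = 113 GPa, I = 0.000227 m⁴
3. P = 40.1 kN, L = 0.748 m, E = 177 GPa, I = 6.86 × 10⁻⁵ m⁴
Model: a cantilever beam with a point load P at the free end, so delta = (P·L^3) / (3·E·I) (SI units).
  Case 1: delta = (46900 × 1.56^3) / (3 × (1.26 × 10¹¹) × 0.000714) = 0.0006597 m = 0.6597 mm
  Case 2: delta = (34600 × 0.859^3) / (3 × (1.13 × 10¹¹) × 0.000227) = 0.000285 m = 0.285 mm
  Case 3: delta = (40100 × 0.748^3) / (3 × (1.77 × 10¹¹) × (6.86 × 10⁻⁵)) = 0.0004607 m = 0.4607 mm
Ordering: 0.6597 mm (case 1) > 0.4607 mm (case 3) > 0.285 mm (case 2)
Final answer: 1, 3, 2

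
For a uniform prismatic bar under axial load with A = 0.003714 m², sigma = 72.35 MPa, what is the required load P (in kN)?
Model: a uniform prismatic bar under axial load, so sigma = P / A.
Solve for P: P = sigma·A.
Convert to SI units:
  sigma = 72.35 MPa = 7.235 × 10⁷ Pa
Substitute:
  P = (7.235 × 10⁷) × 0.003714
  P = 268700 N
Convert: P = 268700 N = 268.7 kN
Final answer: P = 268.7 kN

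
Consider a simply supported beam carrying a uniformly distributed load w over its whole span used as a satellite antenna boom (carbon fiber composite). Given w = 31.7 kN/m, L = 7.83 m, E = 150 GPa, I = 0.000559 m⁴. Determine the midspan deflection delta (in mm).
Model: a simply supported beam carrying a uniformly distributed load w over its whole span, so delta = (5·w·L^4) / (384·E·I).
Convert to SI units:
  w = 31.7 kN/m = 31700 N/m
  E = 150 GPa = 1.5 × 10¹¹ Pa
Substitute:
  delta = (5 × 31700 × 7.83^4) / (384 × (1.5 × 10¹¹) × 0.000559)
  delta = 0.0185 m
Convert: delta = 0.0185 m = 18.5 mm
Final answer: delta = 18.5 mm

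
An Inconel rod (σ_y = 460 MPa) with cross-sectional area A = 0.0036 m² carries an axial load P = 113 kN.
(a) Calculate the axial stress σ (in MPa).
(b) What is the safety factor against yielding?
(a) Axial stress σ = P/A. Convert P = 113 kN = 113000 N.
  σ = 113000 / 0.0036 = 3.139 × 10⁷ Pa = 31.39 MPa
(b) Safety factor SF = σ_y/σ = 460 / 31.39 = 14.65
Final answer: (a) σ = 31.39 MPa, (b) SF = 14.65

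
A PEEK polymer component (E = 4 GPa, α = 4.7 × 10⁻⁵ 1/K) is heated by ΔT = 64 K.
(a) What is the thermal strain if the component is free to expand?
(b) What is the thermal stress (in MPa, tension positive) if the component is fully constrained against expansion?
(a) Free thermal strain ε_th = α·ΔT = (4.7 × 10⁻⁵) × 64 = 0.003008
(b) Fully constrained, the expansion is suppressed, so σ = -E·α·ΔT. Convert E = 4 GPa = 4 × 10⁹ Pa.
  σ = -(4 × 10⁹) × (4.7 × 10⁻⁵) × 64 = -1.203 × 10⁷ Pa = -12.03 MPa (compressive)
Final answer: (a) ε_th = 0.003008, (b) σ = -12.03 MPa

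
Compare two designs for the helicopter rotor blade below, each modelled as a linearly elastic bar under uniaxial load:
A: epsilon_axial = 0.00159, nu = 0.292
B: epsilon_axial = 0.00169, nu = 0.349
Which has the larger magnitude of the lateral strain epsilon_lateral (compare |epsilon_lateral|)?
Model: a linearly elastic bar under uniaxial load, so epsilon_lateral = -nu·epsilon_axial (SI units).
  A: epsilon_lateral = -(0.292 × 0.00159) = -0.0004643
  B: epsilon_lateral = -(0.349 × 0.00169) = -0.0005898
|epsilon_lateral|: A = 0.0004643, B = 0.0005898, so B is larger in magnitude.
Final answer: B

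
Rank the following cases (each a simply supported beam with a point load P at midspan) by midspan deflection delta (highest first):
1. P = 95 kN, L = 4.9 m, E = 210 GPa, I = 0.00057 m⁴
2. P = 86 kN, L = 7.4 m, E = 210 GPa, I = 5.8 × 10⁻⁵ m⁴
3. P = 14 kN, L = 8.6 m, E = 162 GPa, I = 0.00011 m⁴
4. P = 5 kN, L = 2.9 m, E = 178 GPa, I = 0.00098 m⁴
Model: a simply supported beam with a point load P at midspan, so delta = (P·L^3) / (48·E·I) (SI units).
  Case 1: delta = (95000 × 4.9^3) / (48 × (2.1 × 10¹¹) × 0.00057) = 0.001945 m = 1.945 mm
  Case 2: delta = (86000 × 7.4^3) / (48 × (2.1 × 10¹¹) × (5.8 × 10⁻⁵)) = 0.05961 m = 59.61 mm
  Case 3: delta = (14000 × 8.6^3) / (48 × (1.62 × 10¹¹) × 0.00011) = 0.01041 m = 10.41 mm
  Case 4: delta = (5000 × 2.9^3) / (48 × (1.78 × 10¹¹) × 0.00098) = 1.456 × 10⁻⁵ m = 0.01456 mm
Ordering: 59.61 mm (case 2) > 10.41 mm (case 3) > 1.945 mm (case 1) > 0.01456 mm (case 4)
Final answer: 2, 3, 1, 4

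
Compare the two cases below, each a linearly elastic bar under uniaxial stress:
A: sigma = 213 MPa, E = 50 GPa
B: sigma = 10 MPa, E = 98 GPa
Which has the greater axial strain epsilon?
Model: a linearly elastic bar under uniaxial stress, so epsilon = sigma / E (SI units).
  A: epsilon = (2.13 × 10⁸) / (5 × 10¹⁰) = 0.00426
  B: epsilon = (1 × 10⁷) / (9.8 × 10¹⁰) = 0.000102
0.00426 > 0.000102, so A is larger.
Final answer: A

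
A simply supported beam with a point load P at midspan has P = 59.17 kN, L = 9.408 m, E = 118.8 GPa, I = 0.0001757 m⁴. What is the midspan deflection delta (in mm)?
Model: a simply supported beam with a point load P at midspan, so delta = (P·L^3) / (48·E·I).
Convert to SI units:
  P = 59.17 kN = 59170 N
  E = 118.8 GPa = 1.188 × 10¹¹ Pa
Substitute:
  delta = (59170 × 9.408^3) / (48 × (1.188 × 10¹¹) × 0.0001757)
  delta = 0.04918 m
Convert: delta = 0.04918 m = 49.18 mm
Final answer: delta = 49.18 mm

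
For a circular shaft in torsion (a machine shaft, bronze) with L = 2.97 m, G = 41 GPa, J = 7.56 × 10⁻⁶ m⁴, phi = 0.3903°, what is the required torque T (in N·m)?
Model: a circular shaft in torsion, so phi = (T·L) / (G·J).
Solve for T: T = (phi·G·J) / L.
Convert to SI units:
  G = 41 GPa = 4.1 × 10¹⁰ Pa
  phi = 0.3903° = 0.006812 rad
Substitute:
  T = (0.006812 × (4.1 × 10¹⁰) × (7.56 × 10⁻⁶)) / 2.97
  T = 710.9 N·m
Final answer: T = 710.9 N·m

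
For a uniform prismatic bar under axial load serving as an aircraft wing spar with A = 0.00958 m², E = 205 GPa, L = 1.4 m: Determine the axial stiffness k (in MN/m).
Model: a uniform prismatic bar under axial load, so k = (A·E) / L.
Convert to SI units:
  E = 205 GPa = 2.05 × 10¹¹ Pa
Substitute:
  k = (0.00958 × (2.05 × 10¹¹)) / 1.4
  k = 1.403 × 10⁹ N/m
Convert: k = 1.403 × 10⁹ N/m = 1403 MN/m
Final answer: k = 1403 MN/m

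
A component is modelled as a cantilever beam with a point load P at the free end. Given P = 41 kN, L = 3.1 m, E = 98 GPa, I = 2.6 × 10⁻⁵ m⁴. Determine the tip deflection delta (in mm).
Model: a cantilever beam with a point load P at the free end, so delta = (P·L^3) / (3·E·I).
Convert to SI units:
  P = 41 kN = 41000 N
  E = 98 GPa = 9.8 × 10¹⁰ Pa
Substitute:
  delta = (41000 × 3.1^3) / (3 × (9.8 × 10¹⁰) × (2.6 × 10⁻⁵))
  delta = 0.1598 m
Convert: delta = 0.1598 m = 159.8 mm
Final answer: delta = 159.8 mm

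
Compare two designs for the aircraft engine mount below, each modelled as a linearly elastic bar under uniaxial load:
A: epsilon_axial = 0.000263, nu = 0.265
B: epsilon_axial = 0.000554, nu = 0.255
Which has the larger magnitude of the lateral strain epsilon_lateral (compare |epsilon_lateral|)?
Model: a linearly elastic bar under uniaxial load, so epsilon_lateral = -nu·epsilon_axial (SI units).
  A: epsilon_lateral = -(0.265 × 0.000263) = -6.97 × 10⁻⁵
  B: epsilon_lateral = -(0.255 × 0.000554) = -0.0001413
|epsilon_lateral|: A = 6.97 × 10⁻⁵, B = 0.0001413, so B is larger in magnitude.
Final answer: B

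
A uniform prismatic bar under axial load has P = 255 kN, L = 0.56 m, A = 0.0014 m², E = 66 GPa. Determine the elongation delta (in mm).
Model: a uniform prismatic bar under axial load, so delta = (P·L) / (A·E).
Convert to SI units:
  P = 255 kN = 255000 N
  E = 66 GPa = 6.6 × 10¹⁰ Pa
Substitute:
  delta = (255000 × 0.56) / (0.0014 × (6.6 × 10¹⁰))
  delta = 0.001545 m
Convert: delta = 0.001545 m = 1.545 mm
Final answer: delta = 1.545 mm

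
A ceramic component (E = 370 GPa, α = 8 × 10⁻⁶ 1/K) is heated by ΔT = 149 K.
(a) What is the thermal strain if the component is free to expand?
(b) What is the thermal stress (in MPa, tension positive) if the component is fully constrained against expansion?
(a) Free thermal strain ε_th = α·ΔT = (8 × 10⁻⁶) × 149 = 0.001192
(b) Fully constrained, the expansion is suppressed, so σ = -E·α·ΔT. Convert E = 370 GPa = 3.7 × 10¹¹ Pa.
  σ = -(3.7 × 10¹¹) × (8 × 10⁻⁶) × 149 = -4.41 × 10⁸ Pa = -441 MPa (compressive)
Final answer: (a) ε_th = 0.001192, (b) σ = -441 MPa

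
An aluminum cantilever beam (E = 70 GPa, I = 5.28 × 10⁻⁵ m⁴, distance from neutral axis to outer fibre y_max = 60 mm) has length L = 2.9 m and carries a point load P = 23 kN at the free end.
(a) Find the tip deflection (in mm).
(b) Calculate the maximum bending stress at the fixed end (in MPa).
(a) Tip deflection of a cantilever with an end point load: δ = P·L^3 / (3·E·I). Convert P = 23 kN = 23000 N, E = 70 GPa = 7 × 10¹⁰ Pa.
  δ = (23000 × 2.9^3) / (3 × (7 × 10¹⁰) × (5.28 × 10⁻⁵)) = 0.05059 m = 50.59 mm
(b) Maximum bending moment at the fixed end: M = P·L = 23000 × 2.9 = 66700 N·m. Convert y_max = 60 mm = 0.06 m.
  σ = M·y_max / I = (66700 × 0.06) / (5.28 × 10⁻⁵) = 7.58 × 10⁷ Pa = 75.8 MPa
Final answer: (a) δ = 50.59 mm, (b) σ = 75.8 MPa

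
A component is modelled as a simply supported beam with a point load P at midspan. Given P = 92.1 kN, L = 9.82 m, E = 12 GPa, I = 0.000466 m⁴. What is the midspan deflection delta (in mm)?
Model: a simply supported beam with a point load P at midspan, so delta = (P·L^3) / (48·E·I).
Convert to SI units:
  P = 92.1 kN = 92100 N
  E = 12 GPa = 1.2 × 10¹⁰ Pa
Substitute:
  delta = (92100 × 9.82^3) / (48 × (1.2 × 10¹⁰) × 0.000466)
  delta = 0.3249 m
Convert: delta = 0.3249 m = 324.9 mm
Final answer: delta = 324.9 mm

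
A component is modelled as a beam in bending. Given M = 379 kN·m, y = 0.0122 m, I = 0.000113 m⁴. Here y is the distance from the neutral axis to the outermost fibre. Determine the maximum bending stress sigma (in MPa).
Model: a beam in bending, so sigma = (M·y) / I.
Convert to SI units:
  M = 379 kN·m = 379000 N·m
Substitute:
  sigma = (379000 × 0.0122) / 0.000113
  sigma = 4.092 × 10⁷ Pa
Convert: sigma = 4.092 × 10⁷ Pa = 40.92 MPa
Final answer: sigma = 40.92 MPa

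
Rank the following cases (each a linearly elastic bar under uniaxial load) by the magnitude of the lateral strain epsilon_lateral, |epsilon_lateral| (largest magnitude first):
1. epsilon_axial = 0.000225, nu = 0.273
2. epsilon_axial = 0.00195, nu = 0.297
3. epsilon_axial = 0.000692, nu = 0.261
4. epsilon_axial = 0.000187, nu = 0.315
Model: a linearly elastic bar under uniaxial load, so epsilon_lateral = -nu·epsilon_axial (SI units).
  Case 1: epsilon_lateral = -(0.273 × 0.000225) = -6.143 × 10⁻⁵
  Case 2: epsilon_lateral = -(0.297 × 0.00195) = -0.0005791
  Case 3: epsilon_lateral = -(0.261 × 0.000692) = -0.0001806
  Case 4: epsilon_lateral = -(0.315 × 0.000187) = -5.89 × 10⁻⁵
Ordering by |epsilon_lateral|: 0.0005791 (case 2) > 0.0001806 (case 3) > 6.143 × 10⁻⁵ (case 1) > 5.89 × 10⁻⁵ (case 4)
Final answer: 2, 3, 1, 4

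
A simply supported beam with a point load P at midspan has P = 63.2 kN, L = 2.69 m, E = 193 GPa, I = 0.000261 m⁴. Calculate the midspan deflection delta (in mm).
Model: a simply supported beam with a point load P at midspan, so delta = (P·L^3) / (48·E·I).
Convert to SI units:
  P = 63.2 kN = 63200 N
  E = 193 GPa = 1.93 × 10¹¹ Pa
Substitute:
  delta = (63200 × 2.69^3) / (48 × (1.93 × 10¹¹) × 0.000261)
  delta = 0.0005088 m
Convert: delta = 0.0005088 m = 0.5088 mm
Final answer: delta = 0.5088 mm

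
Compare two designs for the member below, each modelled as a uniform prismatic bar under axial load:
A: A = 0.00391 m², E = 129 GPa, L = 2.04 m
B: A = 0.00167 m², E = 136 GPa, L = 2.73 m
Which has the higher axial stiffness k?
Model: a uniform prismatic bar under axial load, so k = (A·E) / L (SI units).
  A: k = (0.00391 × (1.29 × 10¹¹)) / 2.04 = 2.473 × 10⁸ N/m = 247.3 MN/m
  B: k = (0.00167 × (1.36 × 10¹¹)) / 2.73 = 8.319 × 10⁷ N/m = 83.19 MN/m
247.3 MN/m > 83.19 MN/m, so A is larger.
Final answer: A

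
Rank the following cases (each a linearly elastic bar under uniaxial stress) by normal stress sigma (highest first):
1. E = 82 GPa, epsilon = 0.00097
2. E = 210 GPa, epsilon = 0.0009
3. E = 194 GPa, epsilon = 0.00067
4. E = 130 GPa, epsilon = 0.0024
Model: a linearly elastic bar under uniaxial stress, so sigma = E·epsilon (SI units).
  Case 1: sigma = (8.2 × 10¹⁰) × 0.00097 = 7.954 × 10⁷ Pa = 79.54 MPa
  Case 2: sigma = (2.1 × 10¹¹) × 0.0009 = 1.89 × 10⁸ Pa = 189 MPa
  Case 3: sigma = (1.94 × 10¹¹) × 0.00067 = 1.3 × 10⁸ Pa = 130 MPa
  Case 4: sigma = (1.3 × 10¹¹) × 0.0024 = 3.12 × 10⁸ Pa = 312 MPa
Ordering: 312 MPa (case 4) > 189 MPa (case 2) > 130 MPa (case 3) > 79.54 MPa (case 1)
Final answer: 4, 2, 3, 1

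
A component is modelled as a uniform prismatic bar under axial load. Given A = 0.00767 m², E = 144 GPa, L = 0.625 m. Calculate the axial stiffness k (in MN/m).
Model: a uniform prismatic bar under axial load, so k = (A·E) / L.
Convert to SI units:
  E = 144 GPa = 1.44 × 10¹¹ Pa
Substitute:
  k = (0.00767 × (1.44 × 10¹¹)) / 0.625
  k = 1.767 × 10⁹ N/m
Convert: k = 1.767 × 10⁹ N/m = 1767 MN/m
Final answer: k = 1767 MN/m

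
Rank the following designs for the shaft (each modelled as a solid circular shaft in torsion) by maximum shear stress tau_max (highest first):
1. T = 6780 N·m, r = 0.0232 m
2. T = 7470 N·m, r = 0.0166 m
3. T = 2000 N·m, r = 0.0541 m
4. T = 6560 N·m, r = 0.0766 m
Model: a solid circular shaft in torsion, so tau_max = (2·T) / (π·r^3) (SI units).
  Case 1: tau_max = (2 × 6780) / (π × 0.0232^3) = 3.457 × 10⁸ Pa = 345.7 MPa
  Case 2: tau_max = (2 × 7470) / (π × 0.0166^3) = 1.04 × 10⁹ Pa = 1040 MPa
  Case 3: tau_max = (2 × 2000) / (π × 0.0541^3) = 8.041 × 10⁶ Pa = 8.041 MPa
  Case 4: tau_max = (2 × 6560) / (π × 0.0766^3) = 9.292 × 10⁶ Pa = 9.292 MPa
Ordering: 1040 MPa (case 2) > 345.7 MPa (case 1) > 9.292 MPa (case 4) > 8.041 MPa (case 3)
Final answer: 2, 1, 4, 3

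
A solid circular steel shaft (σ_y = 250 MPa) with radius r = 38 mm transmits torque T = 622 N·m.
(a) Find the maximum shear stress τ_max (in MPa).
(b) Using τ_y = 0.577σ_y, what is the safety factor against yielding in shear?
(a) For a solid circular shaft, τ_max = T·r/J with J = π·r^4/2, i.e. τ_max = 2·T / (π·r^3). Convert r = 38 mm = 0.038 m.
  τ_max = (2 × 622) / (π × 0.038^3) = 7.216 × 10⁶ Pa = 7.216 MPa
(b) τ_y = 0.577 × 250 = 144.25 MPa
  SF = τ_y/τ_max = 144.25 / 7.216 = 19.99
Final answer: (a) τ_max = 7.216 MPa, (b) SF = 19.99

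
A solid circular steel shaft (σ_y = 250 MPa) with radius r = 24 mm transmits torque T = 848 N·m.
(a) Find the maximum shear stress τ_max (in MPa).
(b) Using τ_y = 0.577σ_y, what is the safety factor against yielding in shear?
(a) For a solid circular shaft, τ_max = T·r/J with J = π·r^4/2, i.e. τ_max = 2·T / (π·r^3). Convert r = 24 mm = 0.024 m.
  τ_max = (2 × 848) / (π × 0.024^3) = 3.905 × 10⁷ Pa = 39.05 MPa
(b) τ_y = 0.577 × 250 = 144.25 MPa
  SF = τ_y/τ_max = 144.25 / 39.05 = 3.694
Final answer: (a) τ_max = 39.05 MPa, (b) SF = 3.694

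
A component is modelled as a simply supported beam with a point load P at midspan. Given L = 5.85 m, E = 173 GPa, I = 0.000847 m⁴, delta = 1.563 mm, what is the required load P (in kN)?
Model: a simply supported beam with a point load P at midspan, so delta = (P·L^3) / (48·E·I).
Solve for P: P = (48·delta·E·I) / L^3.
Convert to SI units:
  E = 173 GPa = 1.73 × 10¹¹ Pa
  delta = 1.563 mm = 0.001563 m
Substitute:
  P = (48 × 0.001563 × (1.73 × 10¹¹) × 0.000847) / 5.85^3
  P = 54910 N
Convert: P = 54910 N = 54.91 kN
Final answer: P = 54.91 kN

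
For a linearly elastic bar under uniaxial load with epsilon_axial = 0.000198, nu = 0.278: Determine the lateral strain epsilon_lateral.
Model: a linearly elastic bar under uniaxial load, so epsilon_lateral = -nu·epsilon_axial.
Substitute:
  epsilon_lateral = -(0.278 × 0.000198)
  epsilon_lateral = -5.504 × 10⁻⁵
Final answer: epsilon_lateral = -5.504 × 10⁻⁵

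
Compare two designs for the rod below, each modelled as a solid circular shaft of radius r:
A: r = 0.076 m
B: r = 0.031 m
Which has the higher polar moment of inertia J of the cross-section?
Model: a solid circular shaft of radius r, so J = (π·r^4) / 2 (SI units).
  A: J = (π × 0.076^4) / 2 = 5.241 × 10⁻⁵ m⁴
  B: J = (π × 0.031^4) / 2 = 1.451 × 10⁻⁶ m⁴
5.241 × 10⁻⁵ m⁴ > 1.451 × 10⁻⁶ m⁴, so A is larger.
Final answer: A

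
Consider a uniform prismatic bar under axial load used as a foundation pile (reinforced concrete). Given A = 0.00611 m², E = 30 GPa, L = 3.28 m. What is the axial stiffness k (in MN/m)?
Model: a uniform prismatic bar under axial load, so k = (A·E) / L.
Convert to SI units:
  E = 30 GPa = 3 × 10¹⁰ Pa
Substitute:
  k = (0.00611 × (3 × 10¹⁰)) / 3.28
  k = 5.588 × 10⁷ N/m
Convert: k = 5.588 × 10⁷ N/m = 55.88 MN/m
Final answer: k = 55.88 MN/m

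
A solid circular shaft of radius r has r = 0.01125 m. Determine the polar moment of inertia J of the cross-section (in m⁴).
Model: a solid circular shaft of radius r, so J = (π·r^4) / 2.
Substitute:
  J = (π × 0.01125^4) / 2
  J = 2.516 × 10⁻⁸ m⁴
Final answer: J = 2.516 × 10⁻⁸ m⁴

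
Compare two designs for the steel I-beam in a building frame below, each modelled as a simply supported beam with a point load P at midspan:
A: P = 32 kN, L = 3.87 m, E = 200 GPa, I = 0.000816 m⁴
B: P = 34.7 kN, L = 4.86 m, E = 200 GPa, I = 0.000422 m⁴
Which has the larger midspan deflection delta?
Model: a simply supported beam with a point load P at midspan, so delta = (P·L^3) / (48·E·I) (SI units).
  A: delta = (32000 × 3.87^3) / (48 × (2 × 10¹¹) × 0.000816) = 0.0002368 m = 0.2368 mm
  B: delta = (34700 × 4.86^3) / (48 × (2 × 10¹¹) × 0.000422) = 0.0009832 m = 0.9832 mm
0.9832 mm > 0.2368 mm, so B is larger.
Final answer: B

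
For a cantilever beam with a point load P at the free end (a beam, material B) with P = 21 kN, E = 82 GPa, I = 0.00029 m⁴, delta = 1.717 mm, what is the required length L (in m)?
Model: a cantilever beam with a point load P at the free end, so delta = (P·L^3) / (3·E·I).
Solve for L: L = ((3·delta·E·I) / P)^(1/3).
Convert to SI units:
  P = 21 kN = 21000 N
  E = 82 GPa = 8.2 × 10¹⁰ Pa
  delta = 1.717 mm = 0.001717 m
Substitute:
  L = ((3 × 0.001717 × (8.2 × 10¹⁰) × 0.00029) / 21000)^(1/3)
  L = 1.8 m
Final answer: L = 1.8 m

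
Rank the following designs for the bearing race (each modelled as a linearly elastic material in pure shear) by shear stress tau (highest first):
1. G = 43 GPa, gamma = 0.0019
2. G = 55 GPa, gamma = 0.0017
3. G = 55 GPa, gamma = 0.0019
Model: a linearly elastic material in pure shear, so tau = G·gamma (SI units).
  Case 1: tau = (4.3 × 10¹⁰) × 0.0019 = 8.17 × 10⁷ Pa = 81.7 MPa
  Case 2: tau = (5.5 × 10¹⁰) × 0.0017 = 9.35 × 10⁷ Pa = 93.5 MPa
  Case 3: tau = (5.5 × 10¹⁰) × 0.0019 = 1.045 × 10⁸ Pa = 104.5 MPa
Ordering: 104.5 MPa (case 3) > 93.5 MPa (case 2) > 81.7 MPa (case 1)
Final answer: 3, 2, 1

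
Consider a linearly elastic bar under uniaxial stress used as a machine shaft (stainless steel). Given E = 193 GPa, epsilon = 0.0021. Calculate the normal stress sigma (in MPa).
Model: a linearly elastic bar under uniaxial stress, so sigma = E·epsilon.
Convert to SI units:
  E = 193 GPa = 1.93 × 10¹¹ Pa
Substitute:
  sigma = (1.93 × 10¹¹) × 0.0021
  sigma = 4.053 × 10⁸ Pa
Convert: sigma = 4.053 × 10⁸ Pa = 405.3 MPa
Final answer: sigma = 405.3 MPa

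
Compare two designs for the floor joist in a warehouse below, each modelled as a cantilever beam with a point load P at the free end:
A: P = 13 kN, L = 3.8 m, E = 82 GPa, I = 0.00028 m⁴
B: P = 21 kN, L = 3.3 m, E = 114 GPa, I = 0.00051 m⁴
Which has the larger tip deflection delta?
Model: a cantilever beam with a point load P at the free end, so delta = (P·L^3) / (3·E·I) (SI units).
  A: delta = (13000 × 3.8^3) / (3 × (8.2 × 10¹⁰) × 0.00028) = 0.01036 m = 10.36 mm
  B: delta = (21000 × 3.3^3) / (3 × (1.14 × 10¹¹) × 0.00051) = 0.004327 m = 4.327 mm
10.36 mm > 4.327 mm, so A is larger.
Final answer: A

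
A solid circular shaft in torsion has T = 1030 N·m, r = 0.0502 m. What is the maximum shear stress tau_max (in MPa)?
Model: a solid circular shaft in torsion, so tau_max = (2·T) / (π·r^3).
Substitute:
  tau_max = (2 × 1030) / (π × 0.0502^3)
  tau_max = 5.183 × 10⁶ Pa
Convert: tau_max = 5.183 × 10⁶ Pa = 5.183 MPa
Final answer: tau_max = 5.183 MPa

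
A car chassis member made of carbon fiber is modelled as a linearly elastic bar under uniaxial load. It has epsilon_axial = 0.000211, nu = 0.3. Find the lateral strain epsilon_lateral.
Model: a linearly elastic bar under uniaxial load, so epsilon_lateral = -nu·epsilon_axial.
Substitute:
  epsilon_lateral = -(0.3 × 0.000211)
  epsilon_lateral = -6.33 × 10⁻⁵
Final answer: epsilon_lateral = -6.33 × 10⁻⁵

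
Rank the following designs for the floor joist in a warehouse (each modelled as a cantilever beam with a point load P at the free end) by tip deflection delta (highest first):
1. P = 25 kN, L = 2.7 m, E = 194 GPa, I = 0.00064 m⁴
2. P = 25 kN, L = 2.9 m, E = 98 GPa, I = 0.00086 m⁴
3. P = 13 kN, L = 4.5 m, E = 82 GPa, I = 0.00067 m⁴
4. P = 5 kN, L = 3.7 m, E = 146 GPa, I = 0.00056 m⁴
Model: a cantilever beam with a point load P at the free end, so delta = (P·L^3) / (3·E·I) (SI units).
  Case 1: delta = (25000 × 2.7^3) / (3 × (1.94 × 10¹¹) × 0.00064) = 0.001321 m = 1.321 mm
  Case 2: delta = (25000 × 2.9^3) / (3 × (9.8 × 10¹⁰) × 0.00086) = 0.002412 m = 2.412 mm
  Case 3: delta = (13000 × 4.5^3) / (3 × (8.2 × 10¹⁰) × 0.00067) = 0.007187 m = 7.187 mm
  Case 4: delta = (5000 × 3.7^3) / (3 × (1.46 × 10¹¹) × 0.00056) = 0.001033 m = 1.033 mm
Ordering: 7.187 mm (case 3) > 2.412 mm (case 2) > 1.321 mm (case 1) > 1.033 mm (case 4)
Final answer: 3, 2, 1, 4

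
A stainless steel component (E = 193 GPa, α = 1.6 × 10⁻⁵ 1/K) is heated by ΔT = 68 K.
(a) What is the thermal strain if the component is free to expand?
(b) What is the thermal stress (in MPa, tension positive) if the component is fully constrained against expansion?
(a) Free thermal strain ε_th = α·ΔT = (1.6 × 10⁻⁵) × 68 = 0.001088
(b) Fully constrained, the expansion is suppressed, so σ = -E·α·ΔT. Convert E = 193 GPa = 1.93 × 10¹¹ Pa.
  σ = -(1.93 × 10¹¹) × (1.6 × 10⁻⁵) × 68 = -2.1 × 10⁸ Pa = -210 MPa (compressive)
Final answer: (a) ε_th = 0.001088, (b) σ = -210 MPa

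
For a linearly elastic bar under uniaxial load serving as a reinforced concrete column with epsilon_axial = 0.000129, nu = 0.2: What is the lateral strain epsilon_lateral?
Model: a linearly elastic bar under uniaxial load, so epsilon_lateral = -nu·epsilon_axial.
Substitute:
  epsilon_lateral = -(0.2 × 0.000129)
  epsilon_lateral = -2.58 × 10⁻⁵
Final answer: epsilon_lateral = -2.58 × 10⁻⁵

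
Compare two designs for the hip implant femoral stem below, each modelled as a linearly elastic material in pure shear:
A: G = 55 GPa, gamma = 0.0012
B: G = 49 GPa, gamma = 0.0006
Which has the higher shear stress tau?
Model: a linearly elastic material in pure shear, so tau = G·gamma (SI units).
  A: tau = (5.5 × 10¹⁰) × 0.0012 = 6.6 × 10⁷ Pa = 66 MPa
  B: tau = (4.9 × 10¹⁰) × 0.0006 = 2.94 × 10⁷ Pa = 29.4 MPa
66 MPa > 29.4 MPa, so A is larger.
Final answer: A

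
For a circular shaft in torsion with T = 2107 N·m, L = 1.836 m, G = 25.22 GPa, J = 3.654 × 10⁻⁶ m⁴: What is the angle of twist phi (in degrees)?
Model: a circular shaft in torsion, so phi = (T·L) / (G·J).
Convert to SI units:
  G = 25.22 GPa = 2.522 × 10¹⁰ Pa
Substitute:
  phi = (2107 × 1.836) / ((2.522 × 10¹⁰) × (3.654 × 10⁻⁶))
  phi = 0.04198 rad
Convert to degrees: phi = 0.04198 × 180/π = 2.405°
Final answer: phi = 2.405°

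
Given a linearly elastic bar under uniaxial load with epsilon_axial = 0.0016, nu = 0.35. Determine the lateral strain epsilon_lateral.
Model: a linearly elastic bar under uniaxial load, so epsilon_lateral = -nu·epsilon_axial.
Substitute:
  epsilon_lateral = -(0.35 × 0.0016)
  epsilon_lateral = -0.00056
Final answer: epsilon_lateral = -0.00056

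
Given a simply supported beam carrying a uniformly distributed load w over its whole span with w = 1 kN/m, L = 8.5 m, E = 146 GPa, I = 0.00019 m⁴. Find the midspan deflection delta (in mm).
Model: a simply supported beam carrying a uniformly distributed load w over its whole span, so delta = (5·w·L^4) / (384·E·I).
Convert to SI units:
  w = 1 kN/m = 1000 N/m
  E = 146 GPa = 1.46 × 10¹¹ Pa
Substitute:
  delta = (5 × 1000 × 8.5^4) / (384 × (1.46 × 10¹¹) × 0.00019)
  delta = 0.00245 m
Convert: delta = 0.00245 m = 2.45 mm
Final answer: delta = 2.45 mm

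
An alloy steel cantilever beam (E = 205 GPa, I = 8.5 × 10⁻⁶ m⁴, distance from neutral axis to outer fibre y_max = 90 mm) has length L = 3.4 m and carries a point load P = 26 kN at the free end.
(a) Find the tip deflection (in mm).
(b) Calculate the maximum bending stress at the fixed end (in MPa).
(a) Tip deflection of a cantilever with an end point load: δ = P·L^3 / (3·E·I). Convert P = 26 kN = 26000 N, E = 205 GPa = 2.05 × 10¹¹ Pa.
  δ = (26000 × 3.4^3) / (3 × (2.05 × 10¹¹) × (8.5 × 10⁻⁶)) = 0.1955 m = 195.5 mm
(b) Maximum bending moment at the fixed end: M = P·L = 26000 × 3.4 = 88400 N·m. Convert y_max = 90 mm = 0.09 m.
  σ = M·y_max / I = (88400 × 0.09) / (8.5 × 10⁻⁶) = 9.36 × 10⁸ Pa = 936 MPa
Final answer: (a) δ = 195.5 mm, (b) σ = 936 MPa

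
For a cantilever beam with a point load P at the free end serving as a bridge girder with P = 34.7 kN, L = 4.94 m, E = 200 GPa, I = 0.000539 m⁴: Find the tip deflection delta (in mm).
Model: a cantilever beam with a point load P at the free end, so delta = (P·L^3) / (3·E·I).
Convert to SI units:
  P = 34.7 kN = 34700 N
  E = 200 GPa = 2 × 10¹¹ Pa
Substitute:
  delta = (34700 × 4.94^3) / (3 × (2 × 10¹¹) × 0.000539)
  delta = 0.01294 m
Convert: delta = 0.01294 m = 12.94 mm
Final answer: delta = 12.94 mm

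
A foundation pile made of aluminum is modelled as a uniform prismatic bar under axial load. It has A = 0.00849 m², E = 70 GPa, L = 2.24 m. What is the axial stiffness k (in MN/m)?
Model: a uniform prismatic bar under axial load, so k = (A·E) / L.
Convert to SI units:
  E = 70 GPa = 7 × 10¹⁰ Pa
Substitute:
  k = (0.00849 × (7 × 10¹⁰)) / 2.24
  k = 2.653 × 10⁸ N/m
Convert: k = 2.653 × 10⁸ N/m = 265.3 MN/m
Final answer: k = 265.3 MN/m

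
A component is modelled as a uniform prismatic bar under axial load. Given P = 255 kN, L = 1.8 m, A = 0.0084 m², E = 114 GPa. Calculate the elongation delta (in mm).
Model: a uniform prismatic bar under axial load, so delta = (P·L) / (A·E).
Convert to SI units:
  P = 255 kN = 255000 N
  E = 114 GPa = 1.14 × 10¹¹ Pa
Substitute:
  delta = (255000 × 1.8) / (0.0084 × (1.14 × 10¹¹))
  delta = 0.0004793 m
Convert: delta = 0.0004793 m = 0.4793 mm
Final answer: delta = 0.4793 mm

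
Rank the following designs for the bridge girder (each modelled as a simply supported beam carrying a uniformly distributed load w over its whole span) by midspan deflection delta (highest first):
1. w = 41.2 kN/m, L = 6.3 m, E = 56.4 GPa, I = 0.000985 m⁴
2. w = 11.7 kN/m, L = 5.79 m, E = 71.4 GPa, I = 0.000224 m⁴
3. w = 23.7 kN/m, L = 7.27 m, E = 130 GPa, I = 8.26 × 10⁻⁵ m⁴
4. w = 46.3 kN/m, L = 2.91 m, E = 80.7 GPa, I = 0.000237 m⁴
Model: a simply supported beam carrying a uniformly distributed load w over its whole span, so delta = (5·w·L^4) / (384·E·I) (SI units).
  Case 1: delta = (5 × 41200 × 6.3^4) / (384 × (5.64 × 10¹⁰) × 0.000985) = 0.01521 m = 15.21 mm
  Case 2: delta = (5 × 11700 × 5.79^4) / (384 × (7.14 × 10¹⁰) × 0.000224) = 0.01071 m = 10.71 mm
  Case 3: delta = (5 × 23700 × 7.27^4) / (384 × (1.3 × 10¹¹) × (8.26 × 10⁻⁵)) = 0.08028 m = 80.28 mm
  Case 4: delta = (5 × 46300 × 2.91^4) / (384 × (8.07 × 10¹⁰) × 0.000237) = 0.00226 m = 2.26 mm
Ordering: 80.28 mm (case 3) > 15.21 mm (case 1) > 10.71 mm (case 2) > 2.26 mm (case 4)
Final answer: 3, 1, 2, 4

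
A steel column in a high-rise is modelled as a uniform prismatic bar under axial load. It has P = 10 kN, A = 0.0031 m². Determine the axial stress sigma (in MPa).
Model: a uniform prismatic bar under axial load, so sigma = P / A.
Convert to SI units:
  P = 10 kN = 10000 N
Substitute:
  sigma = 10000 / 0.0031
  sigma = 3.226 × 10⁶ Pa
Convert: sigma = 3.226 × 10⁶ Pa = 3.226 MPa
Final answer: sigma = 3.226 MPa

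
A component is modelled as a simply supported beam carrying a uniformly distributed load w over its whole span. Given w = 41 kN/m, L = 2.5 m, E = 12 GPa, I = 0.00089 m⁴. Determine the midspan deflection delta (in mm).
Model: a simply supported beam carrying a uniformly distributed load w over its whole span, so delta = (5·w·L^4) / (384·E·I).
Convert to SI units:
  w = 41 kN/m = 41000 N/m
  E = 12 GPa = 1.2 × 10¹⁰ Pa
Substitute:
  delta = (5 × 41000 × 2.5^4) / (384 × (1.2 × 10¹⁰) × 0.00089)
  delta = 0.001953 m
Convert: delta = 0.001953 m = 1.953 mm
Final answer: delta = 1.953 mm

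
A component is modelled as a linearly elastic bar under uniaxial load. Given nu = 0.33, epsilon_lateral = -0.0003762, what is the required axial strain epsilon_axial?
Model: a linearly elastic bar under uniaxial load, so epsilon_lateral = -nu·epsilon_axial.
Solve for epsilon_axial: epsilon_axial = -epsilon_lateral / nu.
Substitute:
  epsilon_axial = -(-0.0003762) / 0.33
  epsilon_axial = 0.00114
Final answer: epsilon_axial = 0.00114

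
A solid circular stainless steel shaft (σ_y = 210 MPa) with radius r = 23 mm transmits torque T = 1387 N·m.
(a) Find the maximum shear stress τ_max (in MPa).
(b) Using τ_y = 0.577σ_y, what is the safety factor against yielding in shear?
(a) For a solid circular shaft, τ_max = T·r/J with J = π·r^4/2, i.e. τ_max = 2·T / (π·r^3). Convert r = 23 mm = 0.023 m.
  τ_max = (2 × 1387) / (π × 0.023^3) = 7.257 × 10⁷ Pa = 72.57 MPa
(b) τ_y = 0.577 × 210 = 121.17 MPa
  SF = τ_y/τ_max = 121.17 / 72.57 = 1.67
Final answer: (a) τ_max = 72.57 MPa, (b) SF = 1.67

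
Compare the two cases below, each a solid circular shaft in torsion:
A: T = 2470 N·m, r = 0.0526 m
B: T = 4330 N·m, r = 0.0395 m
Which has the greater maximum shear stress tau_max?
Model: a solid circular shaft in torsion, so tau_max = (2·T) / (π·r^3) (SI units).
  A: tau_max = (2 × 2470) / (π × 0.0526^3) = 1.08 × 10⁷ Pa = 10.8 MPa
  B: tau_max = (2 × 4330) / (π × 0.0395^3) = 4.473 × 10⁷ Pa = 44.73 MPa
44.73 MPa > 10.8 MPa, so B is larger.
Final answer: B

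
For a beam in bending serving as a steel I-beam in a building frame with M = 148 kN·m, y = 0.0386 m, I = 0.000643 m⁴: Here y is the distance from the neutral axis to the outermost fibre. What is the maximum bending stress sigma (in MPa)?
Model: a beam in bending, so sigma = (M·y) / I.
Convert to SI units:
  M = 148 kN·m = 148000 N·m
Substitute:
  sigma = (148000 × 0.0386) / 0.000643
  sigma = 8.885 × 10⁶ Pa
Convert: sigma = 8.885 × 10⁶ Pa = 8.885 MPa
Final answer: sigma = 8.885 MPa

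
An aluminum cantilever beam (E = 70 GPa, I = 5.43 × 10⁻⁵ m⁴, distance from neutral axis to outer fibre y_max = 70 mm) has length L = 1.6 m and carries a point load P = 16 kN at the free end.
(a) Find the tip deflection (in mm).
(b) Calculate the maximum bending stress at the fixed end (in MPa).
(a) Tip deflection of a cantilever with an end point load: δ = P·L^3 / (3·E·I). Convert P = 16 kN = 16000 N, E = 70 GPa = 7 × 10¹⁰ Pa.
  δ = (16000 × 1.6^3) / (3 × (7 × 10¹⁰) × (5.43 × 10⁻⁵)) = 0.005747 m = 5.747 mm
(b) Maximum bending moment at the fixed end: M = P·L = 16000 × 1.6 = 25600 N·m. Convert y_max = 70 mm = 0.07 m.
  σ = M·y_max / I = (25600 × 0.07) / (5.43 × 10⁻⁵) = 3.3 × 10⁷ Pa = 33 MPa
Final answer: (a) δ = 5.747 mm, (b) σ = 33 MPa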